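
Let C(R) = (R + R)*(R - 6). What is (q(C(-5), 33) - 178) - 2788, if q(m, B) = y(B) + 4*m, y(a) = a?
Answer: -2493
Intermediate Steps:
C(R) = 2*R*(-6 + R) (C(R) = (2*R)*(-6 + R) = 2*R*(-6 + R))
q(m, B) = B + 4*m
(q(C(-5), 33) - 178) - 2788 = ((33 + 4*(2*(-5)*(-6 - 5))) - 178) - 2788 = ((33 + 4*(2*(-5)*(-11))) - 178) - 2788 = ((33 + 4*110) - 178) - 2788 = ((33 + 440) - 178) - 2788 = (473 - 178) - 2788 = 295 - 2788 = -2493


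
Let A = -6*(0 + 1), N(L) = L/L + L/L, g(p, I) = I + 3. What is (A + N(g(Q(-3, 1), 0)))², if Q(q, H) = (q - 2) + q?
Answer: 16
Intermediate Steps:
Q(q, H) = -2 + 2*q (Q(q, H) = (-2 + q) + q = -2 + 2*q)
g(p, I) = 3 + I
N(L) = 2 (N(L) = 1 + 1 = 2)
A = -6 (A = -6*1 = -6)
(A + N(g(Q(-3, 1), 0)))² = (-6 + 2)² = (-4)² = 16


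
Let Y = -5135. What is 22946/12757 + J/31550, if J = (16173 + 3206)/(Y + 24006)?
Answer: 13661837845203/7595263297850 ≈ 1.7987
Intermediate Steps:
J = 19379/18871 (J = (16173 + 3206)/(-5135 + 24006) = 19379/18871 ≈ 1.0269)
22946/12757 + J/31550 = 22946/12757 + (19379/18871)/31550 = 22946*(1/12757) + (19379/18871)*(1/31550) = 22946/12757 + 19379/595380050 = 13661837845203/7595263297850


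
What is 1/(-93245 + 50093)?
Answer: -1/43152 ≈ -2.3174e-5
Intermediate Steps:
1/(-93245 + 50093) = 1/(-43152) = -1/43152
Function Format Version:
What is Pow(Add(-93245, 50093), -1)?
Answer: Rational(-1, 43152) ≈ -2.3174e-5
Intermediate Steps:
Pow(Add(-93245, 50093), -1) = Pow(-43152, -1) = Rational(-1, 43152)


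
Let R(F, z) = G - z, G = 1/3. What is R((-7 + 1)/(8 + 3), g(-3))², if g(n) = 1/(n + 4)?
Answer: 4/9 ≈ 0.44444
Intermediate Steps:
G = ⅓ ≈ 0.33333
g(n) = 1/(4 + n)
R(F, z) = ⅓ - z
R((-7 + 1)/(8 + 3), g(-3))² = (⅓ - 1/(4 - 3))² = (⅓ - 1/1)² = (⅓ - 1*1)² = (⅓ - 1)² = (-⅔)² = 4/9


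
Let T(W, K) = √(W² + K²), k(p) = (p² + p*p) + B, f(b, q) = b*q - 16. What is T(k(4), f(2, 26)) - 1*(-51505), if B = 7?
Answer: 51505 + 3*√313 ≈ 51558.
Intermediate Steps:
f(b, q) = -16 + b*q
k(p) = 7 + 2*p² (k(p) = (p² + p*p) + 7 = (p² + p²) + 7 = 2*p² + 7 = 7 + 2*p²)
T(W, K) = √(K² + W²)
T(k(4), f(2, 26)) - 1*(-51505) = √((-16 + 2*26)² + (7 + 2*4²)²) - 1*(-51505) = √((-16 + 52)² + (7 + 2*16)²) + 51505 = √(36² + (7 + 32)²) + 51505 = √(1296 + 39²) + 51505 = √(1296 + 1521) + 51505 = √2817 + 51505 = 3*√313 + 51505 = 51505 + 3*√313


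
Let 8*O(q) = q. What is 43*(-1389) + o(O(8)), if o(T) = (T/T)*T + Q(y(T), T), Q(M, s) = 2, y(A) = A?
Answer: -59724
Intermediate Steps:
O(q) = q/8
o(T) = 2 + T (o(T) = (T/T)*T + 2 = 1*T + 2 = T + 2 = 2 + T)
43*(-1389) + o(O(8)) = 43*(-1389) + (2 + (⅛)*8) = -59727 + (2 + 1) = -59727 + 3 = -59724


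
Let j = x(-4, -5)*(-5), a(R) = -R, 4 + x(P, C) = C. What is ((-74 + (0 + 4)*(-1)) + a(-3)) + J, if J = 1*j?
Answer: -30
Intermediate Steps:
x(P, C) = -4 + C
j = 45 (j = (-4 - 5)*(-5) = -9*(-5) = 45)
J = 45 (J = 1*45 = 45)
((-74 + (0 + 4)*(-1)) + a(-3)) + J = ((-74 + (0 + 4)*(-1)) - 1*(-3)) + 45 = ((-74 + 4*(-1)) + 3) + 45 = ((-74 - 4) + 3) + 45 = (-78 + 3) + 45 = -75 + 45 = -30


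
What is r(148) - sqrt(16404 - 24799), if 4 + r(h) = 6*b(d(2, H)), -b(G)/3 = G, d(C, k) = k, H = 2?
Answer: -40 - I*sqrt(8395) ≈ -40.0 - 91.624*I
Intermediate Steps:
b(G) = -3*G
r(h) = -40 (r(h) = -4 + 6*(-3*2) = -4 + 6*(-6) = -4 - 36 = -40)
r(148) - sqrt(16404 - 24799) = -40 - sqrt(16404 - 24799) = -40 - sqrt(-8395) = -40 - I*sqrt(8395)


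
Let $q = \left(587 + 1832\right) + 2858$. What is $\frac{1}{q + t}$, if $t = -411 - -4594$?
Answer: $\frac{1}{9460} \approx 0.00010571$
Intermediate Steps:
$t = 4183$ ($t = -411 + 4594 = 4183$)
$q = 5277$ ($q = 2419 + 2858 = 5277$)
$\frac{1}{q + t} = \frac{1}{5277 + 4183} = \frac{1}{9460}$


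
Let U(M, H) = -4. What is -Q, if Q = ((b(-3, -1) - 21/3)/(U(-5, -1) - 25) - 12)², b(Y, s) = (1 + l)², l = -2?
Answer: -116964/841 ≈ -139.08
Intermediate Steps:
b(Y, s) = 1 (b(Y, s) = (1 - 2)² = (-1)² = 1)
Q = 116964/841 (Q = ((1 - 21/3)/(-4 - 25) - 12)² = ((1 - 21*⅓)/(-29) - 12)² = ((1 - 7)*(-1/29) - 12)² = (-6*(-1/29) - 12)² = (6/29 - 12)² = (-342/29)² = 116964/841 ≈ 139.08)
-Q = -1*116964/841 = -116964/841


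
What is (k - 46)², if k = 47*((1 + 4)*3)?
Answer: 434281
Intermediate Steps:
k = 705 (k = 47*(5*3) = 47*15 = 705)
(k - 46)² = (705 - 46)² = 659² = 434281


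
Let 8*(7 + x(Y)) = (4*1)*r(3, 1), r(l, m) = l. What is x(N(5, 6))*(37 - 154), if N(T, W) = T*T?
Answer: 1287/2 ≈ 643.50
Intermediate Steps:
N(T, W) = T²
x(Y) = -11/2 (x(Y) = -7 + ((4*1)*3)/8 = -7 + (4*3)/8 = -7 + (⅛)*12 = -7 + 3/2 = -11/2)
x(N(5, 6))*(37 - 154) = -11*(37 - 154)/2 = -11/2*(-117) = 1287/2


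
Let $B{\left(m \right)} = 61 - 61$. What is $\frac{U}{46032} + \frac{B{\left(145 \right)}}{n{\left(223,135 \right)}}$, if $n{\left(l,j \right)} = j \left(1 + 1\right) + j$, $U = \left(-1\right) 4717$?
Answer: $- \frac{4717}{46032} \approx -0.10247$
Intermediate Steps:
$B{\left(m \right)} = 0$
$U = -4717$
$n{\left(l,j \right)} = 3 j$ ($n{\left(l,j \right)} = j 2 + j = 2 j + j = 3 j$)
$\frac{U}{46032} + \frac{B{\left(145 \right)}}{n{\left(223,135 \right)}} = - \frac{4717}{46032} + \frac{0}{3 \cdot 135} = \left(-4717\right) \frac{1}{46032} + \frac{0}{405} = - \frac{4717}{46032} + 0 \cdot \frac{1}{405} = - \frac{4717}{46032} + 0 = - \frac{4717}{46032}$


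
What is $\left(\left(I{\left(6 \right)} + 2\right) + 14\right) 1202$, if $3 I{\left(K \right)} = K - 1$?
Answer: $\frac{63706}{3} \approx 21235.0$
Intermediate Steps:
$I{\left(K \right)} = - \frac{1}{3} + \frac{K}{3}$ ($I{\left(K \right)} = \frac{K - 1}{3} = \frac{-1 + K}{3} = - \frac{1}{3} + \frac{K}{3}$)
$\left(\left(I{\left(6 \right)} + 2\right) + 14\right) 1202 = \left(\left(\left(- \frac{1}{3} + \frac{1}{3} \cdot 6\right) + 2\right) + 14\right) 1202 = \left(\left(\left(- \frac{1}{3} + 2\right) + 2\right) + 14\right) 1202 = \left(\left(\frac{5}{3} + 2\right) + 14\right) 1202 = \left(\frac{11}{3} + 14\right) 1202 = \frac{53}{3} \cdot 1202 = \frac{63706}{3}$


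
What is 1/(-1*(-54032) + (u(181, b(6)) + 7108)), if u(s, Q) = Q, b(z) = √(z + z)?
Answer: 5095/311508299 - √3/1869049794 ≈ 1.6355e-5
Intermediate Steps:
b(z) = √2*√z (b(z) = √(2*z) = √2*√z)
1/(-1*(-54032) + (u(181, b(6)) + 7108)) = 1/(-1*(-54032) + (√2*√6 + 7108)) = 1/(54032 + (2*√3 + 7108)) = 1/(54032 + (7108 + 2*√3)) = 1/(61140 + 2*√3)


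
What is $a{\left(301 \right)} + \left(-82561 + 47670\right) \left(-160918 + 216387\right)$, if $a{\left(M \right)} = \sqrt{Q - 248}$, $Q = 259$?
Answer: $-1935368879 + \sqrt{11} \approx -1.9354 \cdot 10^{9}$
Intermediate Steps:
$a{\left(M \right)} = \sqrt{11}$ ($a{\left(M \right)} = \sqrt{259 - 248} = \sqrt{11}$)
$a{\left(301 \right)} + \left(-82561 + 47670\right) \left(-160918 + 216387\right) = \sqrt{11} + \left(-82561 + 47670\right) \left(-160918 + 216387\right) = \sqrt{11} - 1935368879 = -1935368879 + \sqrt{11}$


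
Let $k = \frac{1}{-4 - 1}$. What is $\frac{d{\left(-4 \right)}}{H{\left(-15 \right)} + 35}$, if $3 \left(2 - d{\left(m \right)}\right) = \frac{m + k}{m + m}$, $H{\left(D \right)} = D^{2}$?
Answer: $\frac{73}{10400} \approx 0.0070192$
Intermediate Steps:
$k = - \frac{1}{5}$ ($k = \frac{1}{-5} = - \frac{1}{5} \approx -0.2$)
$d{\left(m \right)} = 2 - \frac{- \frac{1}{5} + m}{6 m}$ ($d{\left(m \right)} = 2 - \frac{\left(m - \frac{1}{5}\right) \frac{1}{m + m}}{3} = 2 - \frac{\left(- \frac{1}{5} + m\right) \frac{1}{2 m}}{3} = 2 - \frac{\frac{1}{2} \frac{1}{m} \left(- \frac{1}{5} + m\right)}{3} = 2 - \frac{- \frac{1}{5} + m}{6 m}$)
$\frac{d{\left(-4 \right)}}{H{\left(-15 \right)} + 35} = \frac{\frac{1}{30} \frac{1}{-4} \left(1 + 55 \left(-4\right)\right)}{\left(-15\right)^{2} + 35} = \frac{\frac{1}{30} \left(- \frac{1}{4}\right) \left(1 - 220\right)}{225 + 35} = \frac{\frac{1}{30} \left(- \frac{1}{4}\right) \left(-219\right)}{260} = \frac{73}{40} \cdot \frac{1}{260} = \frac{73}{10400}$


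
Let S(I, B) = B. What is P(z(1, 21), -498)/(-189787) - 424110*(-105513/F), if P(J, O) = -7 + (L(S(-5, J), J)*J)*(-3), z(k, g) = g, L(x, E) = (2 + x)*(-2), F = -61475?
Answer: -1698560223439727/2333431165 ≈ -7.2792e+5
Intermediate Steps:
L(x, E) = -4 - 2*x
P(J, O) = -7 - 3*J*(-4 - 2*J) (P(J, O) = -7 + ((-4 - 2*J)*J)*(-3) = -7 + (J*(-4 - 2*J))*(-3) = -7 - 3*J*(-4 - 2*J))
P(z(1, 21), -498)/(-189787) - 424110*(-105513/F) = (-7 + 6*21*(2 + 21))/(-189787) - 424110/((-61475/(-105513))) = (-7 + 6*21*23)*(-1/189787) - 424110/((-61475*(-1/105513))) = (-7 + 2898)*(-1/189787) - 424110/61475/105513 = 2891*(-1/189787) - 424110*105513/61475 = -2891/189787 - 8949823686/12295 = -1698560223439727/2333431165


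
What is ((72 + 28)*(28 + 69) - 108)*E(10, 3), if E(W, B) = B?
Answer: 28776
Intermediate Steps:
((72 + 28)*(28 + 69) - 108)*E(10, 3) = ((72 + 28)*(28 + 69) - 108)*3 = (100*97 - 108)*3 = (9700 - 108)*3 = 9592*3 = 28776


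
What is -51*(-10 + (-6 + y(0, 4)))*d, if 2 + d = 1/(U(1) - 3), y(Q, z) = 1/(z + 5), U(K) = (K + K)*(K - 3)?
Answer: -12155/7 ≈ -1736.4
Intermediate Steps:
U(K) = 2*K*(-3 + K) (U(K) = (2*K)*(-3 + K) = 2*K*(-3 + K))
y(Q, z) = 1/(5 + z)
d = -15/7 (d = -2 + 1/(2*1*(-3 + 1) - 3) = -2 + 1/(2*1*(-2) - 3) = -2 + 1/(-4 - 3) = -2 + 1/(-7) = -2 - ⅐ = -15/7 ≈ -2.1429)
-51*(-10 + (-6 + y(0, 4)))*d = -51*(-10 + (-6 + 1/(5 + 4)))*(-15)/7 = -51*(-10 + (-6 + 1/9))*(-15)/7 = -51*(-10 + (-6 + ⅑))*(-15)/7 = -51*(-10 - 53/9)*(-15)/7 = -(-2431)*(-15)/(3*7) = -51*715/21 = -12155/7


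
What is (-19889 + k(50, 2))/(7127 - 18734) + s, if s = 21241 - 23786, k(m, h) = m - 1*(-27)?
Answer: -9840001/3869 ≈ -2543.3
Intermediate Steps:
k(m, h) = 27 + m (k(m, h) = m + 27 = 27 + m)
s = -2545
(-19889 + k(50, 2))/(7127 - 18734) + s = (-19889 + (27 + 50))/(7127 - 18734) - 2545 = (-19889 + 77)/(-11607) - 2545 = -19812*(-1/11607) - 2545 = 6604/3869 - 2545 = -9840001/3869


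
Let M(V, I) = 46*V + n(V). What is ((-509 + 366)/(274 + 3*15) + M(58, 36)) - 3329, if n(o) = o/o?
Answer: -19153/29 ≈ -660.45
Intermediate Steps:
n(o) = 1
M(V, I) = 1 + 46*V (M(V, I) = 46*V + 1 = 1 + 46*V)
((-509 + 366)/(274 + 3*15) + M(58, 36)) - 3329 = ((-509 + 366)/(274 + 3*15) + (1 + 46*58)) - 3329 = (-143/(274 + 45) + (1 + 2668)) - 3329 = (-143/319 + 2669) - 3329 = (-143*1/319 + 2669) - 3329 = (-13/29 + 2669) - 3329 = 77388/29 - 3329 = -19153/29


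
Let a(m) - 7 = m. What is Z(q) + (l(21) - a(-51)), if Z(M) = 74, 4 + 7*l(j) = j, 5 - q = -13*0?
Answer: 843/7 ≈ 120.43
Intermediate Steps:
a(m) = 7 + m
q = 5 (q = 5 - (-13)*0 = 5 - 1*0 = 5 + 0 = 5)
l(j) = -4/7 + j/7
Z(q) + (l(21) - a(-51)) = 74 + ((-4/7 + (1/7)*21) - (7 - 51)) = 74 + ((-4/7 + 3) - 1*(-44)) = 74 + (17/7 + 44) = 74 + 325/7 = 843/7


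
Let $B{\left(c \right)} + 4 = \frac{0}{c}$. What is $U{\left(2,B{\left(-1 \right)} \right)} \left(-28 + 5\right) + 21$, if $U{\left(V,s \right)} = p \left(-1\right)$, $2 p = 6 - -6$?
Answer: $159$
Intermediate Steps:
$p = 6$ ($p = \frac{6 - -6}{2} = \frac{6 + 6}{2} = \frac{1}{2} \cdot 12 = 6$)
$B{\left(c \right)} = -4$ ($B{\left(c \right)} = -4 + \frac{0}{c} = -4 + 0 = -4$)
$U{\left(V,s \right)} = -6$ ($U{\left(V,s \right)} = 6 \left(-1\right) = -6$)
$U{\left(2,B{\left(-1 \right)} \right)} \left(-28 + 5\right) + 21 = - 6 \left(-28 + 5\right) + 21 = \left(-6\right) \left(-23\right) + 21 = 138 + 21 = 159$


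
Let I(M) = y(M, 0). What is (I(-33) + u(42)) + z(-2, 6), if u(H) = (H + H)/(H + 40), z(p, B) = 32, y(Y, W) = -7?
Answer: 1067/41 ≈ 26.024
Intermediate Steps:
I(M) = -7
u(H) = 2*H/(40 + H) (u(H) = (2*H)/(40 + H) = 2*H/(40 + H))
(I(-33) + u(42)) + z(-2, 6) = (-7 + 2*42/(40 + 42)) + 32 = (-7 + 2*42/82) + 32 = (-7 + 2*42*(1/82)) + 32 = (-7 + 42/41) + 32 = -245/41 + 32 = 1067/41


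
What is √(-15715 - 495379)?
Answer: I*√511094 ≈ 714.91*I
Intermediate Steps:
√(-15715 - 495379) = √(-511094) = I*√511094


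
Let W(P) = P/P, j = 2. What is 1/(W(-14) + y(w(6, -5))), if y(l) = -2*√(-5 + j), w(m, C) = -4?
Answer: I/(I + 2*√3) ≈ 0.076923 + 0.26647*I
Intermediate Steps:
y(l) = -2*I*√3 (y(l) = -2*√(-5 + 2) = -2*I*√3)
W(P) = 1
1/(W(-14) + y(w(6, -5))) = 1/(1 - 2*I*√3)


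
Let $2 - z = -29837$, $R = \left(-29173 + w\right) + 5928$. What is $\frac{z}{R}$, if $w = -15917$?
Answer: $- \frac{29839}{39162} \approx -0.76194$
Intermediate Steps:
$R = -39162$ ($R = \left(-29173 - 15917\right) + 5928 = -45090 + 5928 = -39162$)
$z = 29839$ ($z = 2 - -29837 = 2 + 29837 = 29839$)
$\frac{z}{R} = \frac{29839}{-39162} = 29839 \left(- \frac{1}{39162}\right) = - \frac{29839}{39162}$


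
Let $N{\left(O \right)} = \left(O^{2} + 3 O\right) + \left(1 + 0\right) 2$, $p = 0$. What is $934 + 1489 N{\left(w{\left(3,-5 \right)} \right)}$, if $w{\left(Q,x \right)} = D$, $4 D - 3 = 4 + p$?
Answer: $\frac{260629}{16} \approx 16289.0$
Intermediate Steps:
$D = \frac{7}{4}$ ($D = \frac{3}{4} + \frac{4 + 0}{4} = \frac{3}{4} + \frac{1}{4} \cdot 4 = \frac{3}{4} + 1 = \frac{7}{4} \approx 1.75$)
$w{\left(Q,x \right)} = \frac{7}{4}$
$N{\left(O \right)} = 2 + O^{2} + 3 O$ ($N{\left(O \right)} = \left(O^{2} + 3 O\right) + 1 \cdot 2 = \left(O^{2} + 3 O\right) + 2 = 2 + O^{2} + 3 O$)
$934 + 1489 N{\left(w{\left(3,-5 \right)} \right)} = 934 + 1489 \left(2 + \left(\frac{7}{4}\right)^{2} + 3 \cdot \frac{7}{4}\right) = 934 + 1489 \left(2 + \frac{49}{16} + \frac{21}{4}\right) = 934 + 1489 \cdot \frac{165}{16} = 934 + \frac{245685}{16} = \frac{260629}{16}$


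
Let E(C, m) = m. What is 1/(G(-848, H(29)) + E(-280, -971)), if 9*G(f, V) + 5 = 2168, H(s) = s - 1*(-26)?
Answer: -3/2192 ≈ -0.0013686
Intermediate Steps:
H(s) = 26 + s (H(s) = s + 26 = 26 + s)
G(f, V) = 721/3 (G(f, V) = -5/9 + (1/9)*2168 = -5/9 + 2168/9 = 721/3)
1/(G(-848, H(29)) + E(-280, -971)) = 1/(721/3 - 971) = 1/(-2192/3) = -3/2192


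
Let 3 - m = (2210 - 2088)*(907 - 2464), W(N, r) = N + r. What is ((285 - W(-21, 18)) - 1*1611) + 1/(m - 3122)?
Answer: -247182704/186835 ≈ -1323.0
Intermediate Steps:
m = 189957 (m = 3 - (2210 - 2088)*(907 - 2464) = 3 - 122*(-1557) = 3 - 1*(-189954) = 3 + 189954 = 189957)
((285 - W(-21, 18)) - 1*1611) + 1/(m - 3122) = ((285 - (-21 + 18)) - 1*1611) + 1/(189957 - 3122) = ((285 - 1*(-3)) - 1611) + 1/186835 = ((285 + 3) - 1611) + 1/186835 = (288 - 1611) + 1/186835 = -1323 + 1/186835 = -247182704/186835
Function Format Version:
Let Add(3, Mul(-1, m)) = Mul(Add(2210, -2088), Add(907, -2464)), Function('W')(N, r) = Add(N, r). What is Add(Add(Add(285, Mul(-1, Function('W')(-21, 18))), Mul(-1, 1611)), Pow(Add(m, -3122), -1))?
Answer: Rational(-247182704, 186835) ≈ -1323.0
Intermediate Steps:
m = 189957 (m = Add(3, Mul(-1, Mul(Add(2210, -2088), Add(907, -2464)))) = Add(3, Mul(-1, Mul(122, -1557))) = Add(3, Mul(-1, -189954)) = Add(3, 189954) = 189957)
Add(Add(Add(285, Mul(-1, Function('W')(-21, 18))), Mul(-1, 1611)), Pow(Add(m, -3122), -1)) = Add(Add(Add(285, Mul(-1, Add(-21, 18))), Mul(-1, 1611)), Pow(Add(189957, -3122), -1)) = Add(Add(Add(285, Mul(-1, -3)), -1611), Pow(186835, -1)) = Add(Add(Add(285, 3), -1611), Rational(1, 186835)) = Add(Add(288, -1611), Rational(1, 186835)) = Add(-1323, Rational(1, 186835)) = Rational(-247182704, 186835)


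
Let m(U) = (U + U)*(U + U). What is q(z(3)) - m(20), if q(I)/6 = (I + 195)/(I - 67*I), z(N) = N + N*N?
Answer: -70469/44 ≈ -1601.6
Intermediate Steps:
z(N) = N + N²
m(U) = 4*U² (m(U) = (2*U)*(2*U) = 4*U²)
q(I) = -(195 + I)/(11*I) (q(I) = 6*((I + 195)/(I - 67*I)) = 6*((195 + I)/((-66*I))) = 6*((195 + I)*(-1/(66*I))) = 6*(-(195 + I)/(66*I)) = -(195 + I)/(11*I))
q(z(3)) - m(20) = (-195 - 3*(1 + 3))/(11*((3*(1 + 3)))) - 4*20² = (-195 - 3*4)/(11*((3*4))) - 4*400 = (1/11)*(-195 - 1*12)/12 - 1*1600 = (1/11)*(1/12)*(-195 - 12) - 1600 = (1/11)*(1/12)*(-207) - 1600 = -69/44 - 1600 = -70469/44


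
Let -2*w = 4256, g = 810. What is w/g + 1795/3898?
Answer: -3420497/1578690 ≈ -2.1667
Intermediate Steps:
w = -2128 (w = -½*4256 = -2128)
w/g + 1795/3898 = -2128/810 + 1795/3898 = -2128*1/810 + 1795*(1/3898) = -1064/405 + 1795/3898 = -3420497/1578690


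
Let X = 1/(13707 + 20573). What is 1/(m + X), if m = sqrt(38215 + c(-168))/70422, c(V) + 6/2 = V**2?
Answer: -42500841779880/19516301691079 + 41377093982400*sqrt(16609)/19516301691079 ≈ 271.06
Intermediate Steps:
c(V) = -3 + V**2
X = 1/34280 ≈ 2.9172e-5
m = sqrt(16609)/35211 (m = sqrt(38215 + (-3 + (-168)**2))/70422 = sqrt(38215 + (-3 + 28224))*(1/70422) = sqrt(38215 + 28221)*(1/70422) = sqrt(66436)*(1/70422) = (2*sqrt(16609))*(1/70422) = sqrt(16609)/35211 ≈ 0.0036601)
1/(m + X) = 1/(sqrt(16609)/35211 + 1/34280) = 1/(1/34280 + sqrt(16609)/35211)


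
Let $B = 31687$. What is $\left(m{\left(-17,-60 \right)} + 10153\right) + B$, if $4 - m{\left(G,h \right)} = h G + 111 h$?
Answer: $47484$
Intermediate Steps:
$m{\left(G,h \right)} = 4 - 111 h - G h$ ($m{\left(G,h \right)} = 4 - \left(h G + 111 h\right) = 4 - \left(G h + 111 h\right) = 4 - \left(111 h + G h\right) = 4 - 111 h - G h$)
$\left(m{\left(-17,-60 \right)} + 10153\right) + B = \left(\left(4 - -6660 - \left(-17\right) \left(-60\right)\right) + 10153\right) + 31687 = \left(\left(4 + 6660 - 1020\right) + 10153\right) + 31687 = \left(5644 + 10153\right) + 31687 = 15797 + 31687 = 47484$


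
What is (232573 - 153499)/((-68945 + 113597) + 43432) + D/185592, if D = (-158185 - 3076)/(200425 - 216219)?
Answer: 3049987895651/3397307215632 ≈ 0.89777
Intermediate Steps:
D = 161261/15794 (D = -161261/(-15794) = -161261*(-1/15794) = 161261/15794 ≈ 10.210)
(232573 - 153499)/((-68945 + 113597) + 43432) + D/185592 = (232573 - 153499)/((-68945 + 113597) + 43432) + (161261/15794)/185592 = 79074/(44652 + 43432) + (161261/15794)*(1/185592) = 79074/88084 + 161261/2931240048 = 79074*(1/88084) + 161261/2931240048 = 39537/44042 + 161261/2931240048 = 3049987895651/3397307215632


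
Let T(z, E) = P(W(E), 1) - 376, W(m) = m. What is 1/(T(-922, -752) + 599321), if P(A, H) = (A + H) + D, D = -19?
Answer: 1/598175 ≈ 1.6718e-6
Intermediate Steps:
P(A, H) = -19 + A + H (P(A, H) = (A + H) - 19 = -19 + A + H)
T(z, E) = -394 + E (T(z, E) = (-19 + E + 1) - 376 = (-18 + E) - 376 = -394 + E)
1/(T(-922, -752) + 599321) = 1/((-394 - 752) + 599321) = 1/(-1146 + 599321) = 1/598175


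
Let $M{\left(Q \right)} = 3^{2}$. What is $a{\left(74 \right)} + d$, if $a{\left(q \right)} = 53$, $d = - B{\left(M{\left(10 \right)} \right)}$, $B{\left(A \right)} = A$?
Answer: $44$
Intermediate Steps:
$M{\left(Q \right)} = 9$
$d = -9$ ($d = \left(-1\right) 9 = -9$)
$a{\left(74 \right)} + d = 53 - 9 = 44$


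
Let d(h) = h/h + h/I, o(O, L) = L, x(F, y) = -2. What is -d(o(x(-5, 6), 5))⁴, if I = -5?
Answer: 0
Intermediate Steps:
d(h) = 1 - h/5 (d(h) = h/h + h/(-5) = 1 + h*(-⅕) = 1 - h/5)
-d(o(x(-5, 6), 5))⁴ = -(1 - ⅕*5)⁴ = -(1 - 1)⁴ = -1*0⁴ = -1*0 = 0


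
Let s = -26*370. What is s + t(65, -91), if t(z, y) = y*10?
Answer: -10530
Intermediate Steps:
t(z, y) = 10*y
s = -9620
s + t(65, -91) = -9620 + 10*(-91) = -9620 - 910 = -10530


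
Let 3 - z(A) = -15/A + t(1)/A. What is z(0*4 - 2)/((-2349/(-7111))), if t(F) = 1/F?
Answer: -28444/2349 ≈ -12.109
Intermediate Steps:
z(A) = 3 + 14/A (z(A) = 3 - (-15/A + 1/(1*A)) = 3 - (-15/A + 1/A) = 3 - (-14)/A = 3 + 14/A)
z(0*4 - 2)/((-2349/(-7111))) = (3 + 14/(0*4 - 2))/((-2349/(-7111))) = (3 + 14/(0 - 2))/((-2349*(-1/7111))) = (3 + 14/(-2))/(2349/7111) = (3 + 14*(-1/2))*(7111/2349) = (3 - 7)*(7111/2349) = -4*7111/2349 = -28444/2349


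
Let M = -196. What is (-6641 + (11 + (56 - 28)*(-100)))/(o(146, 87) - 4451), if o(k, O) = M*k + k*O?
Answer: 1886/4073 ≈ 0.46305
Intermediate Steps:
o(k, O) = -196*k + O*k (o(k, O) = -196*k + k*O = -196*k + O*k)
(-6641 + (11 + (56 - 28)*(-100)))/(o(146, 87) - 4451) = (-6641 + (11 + (56 - 28)*(-100)))/(146*(-196 + 87) - 4451) = (-6641 + (11 + 28*(-100)))/(146*(-109) - 4451) = (-6641 + (11 - 2800))/(-15914 - 4451) = (-6641 - 2789)/(-20365) = -9430*(-1/20365) = 1886/4073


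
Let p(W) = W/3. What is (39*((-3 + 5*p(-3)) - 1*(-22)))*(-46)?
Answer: -25116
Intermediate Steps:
p(W) = W/3 (p(W) = W*(⅓) = W/3)
(39*((-3 + 5*p(-3)) - 1*(-22)))*(-46) = (39*((-3 + 5*((⅓)*(-3))) - 1*(-22)))*(-46) = (39*((-3 + 5*(-1)) + 22))*(-46) = (39*((-3 - 5) + 22))*(-46) = (39*(-8 + 22))*(-46) = (39*14)*(-46) = 546*(-46) = -25116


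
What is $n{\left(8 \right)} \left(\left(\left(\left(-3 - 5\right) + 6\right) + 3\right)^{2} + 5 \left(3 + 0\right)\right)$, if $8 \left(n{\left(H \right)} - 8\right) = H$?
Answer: $144$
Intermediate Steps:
$n{\left(H \right)} = 8 + \frac{H}{8}$
$n{\left(8 \right)} \left(\left(\left(\left(-3 - 5\right) + 6\right) + 3\right)^{2} + 5 \left(3 + 0\right)\right) = \left(8 + \frac{1}{8} \cdot 8\right) \left(\left(\left(\left(-3 - 5\right) + 6\right) + 3\right)^{2} + 5 \left(3 + 0\right)\right) = \left(8 + 1\right) \left(\left(\left(-8 + 6\right) + 3\right)^{2} + 5 \cdot 3\right) = 9 \left(\left(-2 + 3\right)^{2} + 15\right) = 9 \left(1^{2} + 15\right) = 9 \left(1 + 15\right) = 9 \cdot 16 = 144$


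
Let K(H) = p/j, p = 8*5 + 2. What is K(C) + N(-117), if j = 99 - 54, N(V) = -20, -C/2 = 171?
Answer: -286/15 ≈ -19.067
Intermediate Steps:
C = -342 (C = -2*171 = -342)
p = 42 (p = 40 + 2 = 42)
j = 45
K(H) = 14/15 (K(H) = 42/45 = 42*(1/45) = 14/15)
K(C) + N(-117) = 14/15 - 20 = -286/15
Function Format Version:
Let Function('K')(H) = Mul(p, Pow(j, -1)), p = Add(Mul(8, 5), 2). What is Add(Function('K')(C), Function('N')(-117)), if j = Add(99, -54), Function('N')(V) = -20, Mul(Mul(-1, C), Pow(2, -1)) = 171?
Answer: Rational(-286, 15) ≈ -19.067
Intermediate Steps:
C = -342 (C = Mul(-2, 171) = -342)
p = 42 (p = Add(40, 2) = 42)
j = 45
Function('K')(H) = Rational(14, 15) (Function('K')(H) = Mul(42, Pow(45, -1)) = Mul(42, Rational(1, 45)) = Rational(14, 15))
Add(Function('K')(C), Function('N')(-117)) = Add(Rational(14, 15), -20) = Rational(-286, 15)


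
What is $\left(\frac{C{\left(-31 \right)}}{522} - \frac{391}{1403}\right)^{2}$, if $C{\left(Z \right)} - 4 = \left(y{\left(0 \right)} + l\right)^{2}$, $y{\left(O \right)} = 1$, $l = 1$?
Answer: $\frac{17581249}{253478241} \approx 0.06936$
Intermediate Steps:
$C{\left(Z \right)} = 8$ ($C{\left(Z \right)} = 4 + \left(1 + 1\right)^{2} = 4 + 2^{2} = 4 + 4 = 8$)
$\left(\frac{C{\left(-31 \right)}}{522} - \frac{391}{1403}\right)^{2} = \left(\frac{8}{522} - \frac{391}{1403}\right)^{2} = \left(8 \cdot \frac{1}{522} - \frac{17}{61}\right)^{2} = \left(\frac{4}{261} - \frac{17}{61}\right)^{2} = \left(- \frac{4193}{15921}\right)^{2} = \frac{17581249}{253478241}$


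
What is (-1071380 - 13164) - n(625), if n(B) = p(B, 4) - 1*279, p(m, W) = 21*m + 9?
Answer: -1097399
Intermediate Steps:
p(m, W) = 9 + 21*m
n(B) = -270 + 21*B (n(B) = (9 + 21*B) - 1*279 = (9 + 21*B) - 279 = -270 + 21*B)
(-1071380 - 13164) - n(625) = (-1071380 - 13164) - (-270 + 21*625) = -1084544 - (-270 + 13125) = -1084544 - 1*12855 = -1084544 - 12855 = -1097399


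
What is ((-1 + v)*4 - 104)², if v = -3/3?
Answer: 12544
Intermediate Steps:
v = -1 (v = -3*⅓ = -1)
((-1 + v)*4 - 104)² = ((-1 - 1)*4 - 104)² = (-2*4 - 104)² = (-8 - 104)² = (-112)² = 12544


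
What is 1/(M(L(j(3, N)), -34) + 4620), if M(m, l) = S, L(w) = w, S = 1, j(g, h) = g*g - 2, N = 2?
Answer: 1/4621 ≈ 0.00021640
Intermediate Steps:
j(g, h) = -2 + g**2 (j(g, h) = g**2 - 2 = -2 + g**2)
M(m, l) = 1
1/(M(L(j(3, N)), -34) + 4620) = 1/(1 + 4620) = 1/4621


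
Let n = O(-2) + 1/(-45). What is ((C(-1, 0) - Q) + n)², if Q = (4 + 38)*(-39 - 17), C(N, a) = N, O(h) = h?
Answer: 11173335616/2025 ≈ 5.5177e+6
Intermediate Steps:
Q = -2352 (Q = 42*(-56) = -2352)
n = -91/45 (n = -2 + 1/(-45) = -2 - 1/45 = -91/45 ≈ -2.0222)
((C(-1, 0) - Q) + n)² = ((-1 - 1*(-2352)) - 91/45)² = ((-1 + 2352) - 91/45)² = (2351 - 91/45)² = (105704/45)² = 11173335616/2025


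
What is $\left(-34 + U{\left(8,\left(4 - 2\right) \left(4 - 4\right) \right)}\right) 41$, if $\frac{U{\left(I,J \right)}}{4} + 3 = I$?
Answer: $-574$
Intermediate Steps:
$U{\left(I,J \right)} = -12 + 4 I$
$\left(-34 + U{\left(8,\left(4 - 2\right) \left(4 - 4\right) \right)}\right) 41 = \left(-34 + \left(-12 + 4 \cdot 8\right)\right) 41 = \left(-34 + \left(-12 + 32\right)\right) 41 = \left(-34 + 20\right) 41 = \left(-14\right) 41 = -574$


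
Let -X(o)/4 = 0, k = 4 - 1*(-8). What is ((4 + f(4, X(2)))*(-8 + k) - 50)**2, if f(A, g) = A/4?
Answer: 900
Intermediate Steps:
k = 12 (k = 4 + 8 = 12)
X(o) = 0 (X(o) = -4*0 = 0)
f(A, g) = A/4 (f(A, g) = A*(1/4) = A/4)
((4 + f(4, X(2)))*(-8 + k) - 50)**2 = ((4 + (1/4)*4)*(-8 + 12) - 50)**2 = ((4 + 1)*4 - 50)**2 = (5*4 - 50)**2 = (20 - 50)**2 = (-30)**2 = 900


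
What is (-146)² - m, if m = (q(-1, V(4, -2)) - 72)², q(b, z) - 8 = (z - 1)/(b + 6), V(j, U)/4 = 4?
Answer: 17595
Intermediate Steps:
V(j, U) = 16 (V(j, U) = 4*4 = 16)
q(b, z) = 8 + (-1 + z)/(6 + b) (q(b, z) = 8 + (z - 1)/(b + 6) = 8 + (-1 + z)/(6 + b))
m = 3721 (m = ((47 + 16 + 8*(-1))/(6 - 1) - 72)² = ((47 + 16 - 8)/5 - 72)² = ((⅕)*55 - 72)² = (11 - 72)² = (-61)² = 3721)
(-146)² - m = (-146)² - 1*3721 = 21316 - 3721 = 17595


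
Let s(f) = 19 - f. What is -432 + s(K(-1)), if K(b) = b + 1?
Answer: -413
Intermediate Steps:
K(b) = 1 + b
-432 + s(K(-1)) = -432 + (19 - (1 - 1)) = -432 + (19 - 1*0) = -432 + (19 + 0) = -432 + 19 = -413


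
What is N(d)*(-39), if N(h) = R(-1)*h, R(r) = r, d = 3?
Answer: 117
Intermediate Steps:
N(h) = -h
N(d)*(-39) = -1*3*(-39) = -3*(-39) = 117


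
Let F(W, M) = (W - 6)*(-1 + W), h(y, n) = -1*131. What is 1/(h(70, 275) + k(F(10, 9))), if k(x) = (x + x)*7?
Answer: 1/373 ≈ 0.0026810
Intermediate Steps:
h(y, n) = -131
F(W, M) = (-1 + W)*(-6 + W) (F(W, M) = (-6 + W)*(-1 + W) = (-1 + W)*(-6 + W))
k(x) = 14*x (k(x) = (2*x)*7 = 14*x)
1/(h(70, 275) + k(F(10, 9))) = 1/(-131 + 14*(6 + 10² - 7*10)) = 1/(-131 + 14*(6 + 100 - 70)) = 1/(-131 + 14*36) = 1/(-131 + 504) = 1/373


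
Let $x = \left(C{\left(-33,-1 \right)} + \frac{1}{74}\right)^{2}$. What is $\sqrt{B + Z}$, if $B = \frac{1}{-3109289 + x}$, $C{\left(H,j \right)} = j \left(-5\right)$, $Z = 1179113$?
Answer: $\frac{\sqrt{341819996738507601655520629}}{17026328923} \approx 1085.9$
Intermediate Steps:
$C{\left(H,j \right)} = - 5 j$
$x = \frac{137641}{5476}$ ($x = \left(\left(-5\right) \left(-1\right) + \frac{1}{74}\right)^{2} = \left(5 + \frac{1}{74}\right)^{2} = \left(\frac{371}{74}\right)^{2} = \frac{137641}{5476} \approx 25.135$)
$B = - \frac{5476}{17026328923}$ ($B = \frac{1}{-3109289 + \frac{137641}{5476}} = \frac{1}{- \frac{17026328923}{5476}} = - \frac{5476}{17026328923} \approx -3.2162 \cdot 10^{-7}$)
$\sqrt{B + Z} = \sqrt{- \frac{5476}{17026328923} + 1179113} = \sqrt{\frac{20075965775379823}{17026328923}} = \frac{\sqrt{341819996738507601655520629}}{17026328923}$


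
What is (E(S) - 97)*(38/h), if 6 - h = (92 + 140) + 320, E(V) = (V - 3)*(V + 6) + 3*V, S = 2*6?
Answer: -1919/273 ≈ -7.0293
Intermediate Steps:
S = 12
E(V) = 3*V + (-3 + V)*(6 + V) (E(V) = (-3 + V)*(6 + V) + 3*V = 3*V + (-3 + V)*(6 + V))
h = -546 (h = 6 - ((92 + 140) + 320) = 6 - (232 + 320) = 6 - 1*552 = 6 - 552 = -546)
(E(S) - 97)*(38/h) = ((-18 + 12² + 6*12) - 97)*(38/(-546)) = ((-18 + 144 + 72) - 97)*(38*(-1/546)) = (198 - 97)*(-19/273) = 101*(-19/273) = -1919/273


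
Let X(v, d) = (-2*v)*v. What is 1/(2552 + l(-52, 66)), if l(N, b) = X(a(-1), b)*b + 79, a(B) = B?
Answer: 1/2499 ≈ 0.00040016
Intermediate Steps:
X(v, d) = -2*v²
l(N, b) = 79 - 2*b (l(N, b) = (-2*(-1)²)*b + 79 = (-2*1)*b + 79 = -2*b + 79 = 79 - 2*b)
1/(2552 + l(-52, 66)) = 1/(2552 + (79 - 2*66)) = 1/(2552 + (79 - 132)) = 1/(2552 - 53) = 1/2499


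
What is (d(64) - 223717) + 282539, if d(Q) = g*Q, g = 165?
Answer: 69382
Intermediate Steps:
d(Q) = 165*Q
(d(64) - 223717) + 282539 = (165*64 - 223717) + 282539 = (10560 - 223717) + 282539 = -213157 + 282539 = 69382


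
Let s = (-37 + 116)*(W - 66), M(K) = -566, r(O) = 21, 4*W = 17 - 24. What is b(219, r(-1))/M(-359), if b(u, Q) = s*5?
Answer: 107045/2264 ≈ 47.281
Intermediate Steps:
W = -7/4 (W = (17 - 24)/4 = (¼)*(-7) = -7/4 ≈ -1.7500)
s = -21409/4 (s = (-37 + 116)*(-7/4 - 66) = 79*(-271/4) = -21409/4 ≈ -5352.3)
b(u, Q) = -107045/4 (b(u, Q) = -21409/4*5 = -107045/4)
b(219, r(-1))/M(-359) = -107045/4/(-566) = -107045/4*(-1/566) = 107045/2264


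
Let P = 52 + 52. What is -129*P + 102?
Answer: -13314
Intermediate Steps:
P = 104
-129*P + 102 = -129*104 + 102 = -13416 + 102 = -13314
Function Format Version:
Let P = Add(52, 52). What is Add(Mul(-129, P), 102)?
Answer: -13314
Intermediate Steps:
P = 104
Add(Mul(-129, P), 102) = Add(Mul(-129, 104), 102) = Add(-13416, 102) = -13314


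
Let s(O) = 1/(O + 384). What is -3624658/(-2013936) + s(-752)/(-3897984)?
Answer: 108321251527909/60185559005184 ≈ 1.7998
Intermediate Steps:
s(O) = 1/(384 + O)
-3624658/(-2013936) + s(-752)/(-3897984) = -3624658/(-2013936) + 1/((384 - 752)*(-3897984)) = -3624658*(-1/2013936) - 1/3897984/(-368) = 1812329/1006968 - 1/368*(-1/3897984) = 1812329/1006968 + 1/1434458112 = 108321251527909/60185559005184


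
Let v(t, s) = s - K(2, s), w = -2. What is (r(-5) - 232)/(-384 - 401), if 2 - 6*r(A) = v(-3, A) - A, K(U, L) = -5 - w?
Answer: 1393/4710 ≈ 0.29575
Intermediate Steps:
K(U, L) = -3 (K(U, L) = -5 - 1*(-2) = -5 + 2 = -3)
v(t, s) = 3 + s (v(t, s) = s - 1*(-3) = s + 3 = 3 + s)
r(A) = -1/6 (r(A) = 1/3 - ((3 + A) - A)/6 = 1/3 - 1/6*3 = 1/3 - 1/2 = -1/6)
(r(-5) - 232)/(-384 - 401) = (-1/6 - 232)/(-384 - 401) = -1393/6/(-785) = -1393/6*(-1/785) = 1393/4710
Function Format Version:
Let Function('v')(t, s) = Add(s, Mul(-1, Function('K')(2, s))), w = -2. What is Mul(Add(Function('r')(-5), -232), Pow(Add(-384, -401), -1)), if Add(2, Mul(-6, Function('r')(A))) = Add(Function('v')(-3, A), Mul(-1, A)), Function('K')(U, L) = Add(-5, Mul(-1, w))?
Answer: Rational(1393, 4710) ≈ 0.29575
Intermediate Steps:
Function('K')(U, L) = -3 (Function('K')(U, L) = Add(-5, Mul(-1, -2)) = Add(-5, 2) = -3)
Function('v')(t, s) = Add(3, s) (Function('v')(t, s) = Add(s, Mul(-1, -3)) = Add(s, 3) = Add(3, s))
Function('r')(A) = Rational(-1, 6) (Function('r')(A) = Add(Rational(1, 3), Mul(Rational(-1, 6), Add(Add(3, A), Mul(-1, A)))) = Add(Rational(1, 3), Mul(Rational(-1, 6), 3)) = Add(Rational(1, 3), Rational(-1, 2)) = Rational(-1, 6))
Mul(Add(Function('r')(-5), -232), Pow(Add(-384, -401), -1)) = Mul(Add(Rational(-1, 6), -232), Pow(Add(-384, -401), -1)) = Mul(Rational(-1393, 6), Pow(-785, -1)) = Mul(Rational(-1393, 6), Rational(-1, 785)) = Rational(1393, 4710)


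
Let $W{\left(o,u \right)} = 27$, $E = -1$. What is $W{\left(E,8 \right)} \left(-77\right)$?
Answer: $-2079$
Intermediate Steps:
$W{\left(E,8 \right)} \left(-77\right) = 27 \left(-77\right) = -2079$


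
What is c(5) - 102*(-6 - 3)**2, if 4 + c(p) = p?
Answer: -8261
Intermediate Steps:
c(p) = -4 + p
c(5) - 102*(-6 - 3)**2 = (-4 + 5) - 102*(-6 - 3)**2 = 1 - 102*(-9)**2 = 1 - 102*81 = 1 - 8262 = -8261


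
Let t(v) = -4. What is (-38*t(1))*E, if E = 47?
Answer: 7144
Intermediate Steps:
(-38*t(1))*E = -38*(-4)*47 = 152*47 = 7144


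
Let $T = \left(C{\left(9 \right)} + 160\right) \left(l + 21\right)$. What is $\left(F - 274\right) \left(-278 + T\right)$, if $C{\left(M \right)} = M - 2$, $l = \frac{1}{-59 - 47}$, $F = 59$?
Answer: $- \frac{73553005}{106} \approx -6.939 \cdot 10^{5}$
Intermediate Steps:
$l = - \frac{1}{106}$ ($l = \frac{1}{-106} = - \frac{1}{106} \approx -0.009434$)
$C{\left(M \right)} = -2 + M$
$T = \frac{371575}{106}$ ($T = \left(\left(-2 + 9\right) + 160\right) \left(- \frac{1}{106} + 21\right) = \left(7 + 160\right) \frac{2225}{106} = 167 \cdot \frac{2225}{106} = \frac{371575}{106} \approx 3505.4$)
$\left(F - 274\right) \left(-278 + T\right) = \left(59 - 274\right) \left(-278 + \frac{371575}{106}\right) = \left(-215\right) \frac{342107}{106} = - \frac{73553005}{106}$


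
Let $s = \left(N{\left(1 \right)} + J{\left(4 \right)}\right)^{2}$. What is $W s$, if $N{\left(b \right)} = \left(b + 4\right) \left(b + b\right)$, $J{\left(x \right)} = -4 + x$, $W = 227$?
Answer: $22700$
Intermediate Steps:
$N{\left(b \right)} = 2 b \left(4 + b\right)$ ($N{\left(b \right)} = \left(4 + b\right) 2 b = 2 b \left(4 + b\right)$)
$s = 100$ ($s = \left(2 \cdot 1 \left(4 + 1\right) + \left(-4 + 4\right)\right)^{2} = \left(2 \cdot 1 \cdot 5 + 0\right)^{2} = \left(10 + 0\right)^{2} = 10^{2} = 100$)
$W s = 227 \cdot 100 = 22700$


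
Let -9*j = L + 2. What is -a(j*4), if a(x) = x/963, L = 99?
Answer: 404/8667 ≈ 0.046614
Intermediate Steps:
j = -101/9 (j = -(99 + 2)/9 = -⅑*101 = -101/9 ≈ -11.222)
a(x) = x/963 (a(x) = x*(1/963) = x/963)
-a(j*4) = -(-101/9*4)/963 = -(-404)/(963*9) = -1*(-404/8667) = 404/8667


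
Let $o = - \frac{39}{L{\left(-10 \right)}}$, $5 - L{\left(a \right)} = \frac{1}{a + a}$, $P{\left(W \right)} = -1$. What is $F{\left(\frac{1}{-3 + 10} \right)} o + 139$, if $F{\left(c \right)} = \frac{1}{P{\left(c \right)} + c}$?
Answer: $\frac{14949}{101} \approx 148.01$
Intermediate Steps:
$L{\left(a \right)} = 5 - \frac{1}{2 a}$ ($L{\left(a \right)} = 5 - \frac{1}{a + a} = 5 - \frac{1}{2 a}$)
$F{\left(c \right)} = \frac{1}{-1 + c}$
$o = - \frac{780}{101}$ ($o = - \frac{39}{5 - \frac{1}{2 \left(-10\right)}} = - \frac{39}{5 - - \frac{1}{20}} = - \frac{39}{5 + \frac{1}{20}} = - \frac{39}{\frac{101}{20}} = \left(-39\right) \frac{20}{101} = - \frac{780}{101} \approx -7.7228$)
$F{\left(\frac{1}{-3 + 10} \right)} o + 139 = \frac{1}{-1 + \frac{1}{-3 + 10}} \left(- \frac{780}{101}\right) + 139 = \frac{1}{-1 + \frac{1}{7}} \left(- \frac{780}{101}\right) + 139 = \frac{1}{- \frac{6}{7}} \left(- \frac{780}{101}\right) + 139 = \left(- \frac{7}{6}\right) \left(- \frac{780}{101}\right) + 139 = \frac{910}{101} + 139 = \frac{14949}{101}$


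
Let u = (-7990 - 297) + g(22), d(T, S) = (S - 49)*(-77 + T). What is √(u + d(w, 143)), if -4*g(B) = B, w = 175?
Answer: √3678/2 ≈ 30.323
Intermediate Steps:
g(B) = -B/4
d(T, S) = (-77 + T)*(-49 + S) (d(T, S) = (-49 + S)*(-77 + T) = (-77 + T)*(-49 + S))
u = -16585/2 (u = (-7990 - 297) - ¼*22 = -8287 - 11/2 = -16585/2 ≈ -8292.5)
√(u + d(w, 143)) = √(-16585/2 + (3773 - 77*143 - 49*175 + 143*175)) = √(-16585/2 + (3773 - 11011 - 8575 + 25025)) = √(-16585/2 + 9212) = √(1839/2) = √3678/2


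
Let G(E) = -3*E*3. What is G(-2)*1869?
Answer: 33642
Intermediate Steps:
G(E) = -9*E
G(-2)*1869 = -9*(-2)*1869 = 18*1869 = 33642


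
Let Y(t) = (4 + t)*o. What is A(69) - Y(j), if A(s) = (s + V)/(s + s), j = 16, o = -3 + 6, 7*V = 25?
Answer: -28726/483 ≈ -59.474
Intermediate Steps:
V = 25/7 (V = (⅐)*25 = 25/7 ≈ 3.5714)
o = 3
A(s) = (25/7 + s)/(2*s) (A(s) = (s + 25/7)/(s + s) = (25/7 + s)/((2*s)) = (25/7 + s)*(1/(2*s)) = (25/7 + s)/(2*s))
Y(t) = 12 + 3*t (Y(t) = (4 + t)*3 = 12 + 3*t)
A(69) - Y(j) = (1/14)*(25 + 7*69)/69 - (12 + 3*16) = (1/14)*(1/69)*(25 + 483) - (12 + 48) = (1/14)*(1/69)*508 - 1*60 = 254/483 - 60 = -28726/483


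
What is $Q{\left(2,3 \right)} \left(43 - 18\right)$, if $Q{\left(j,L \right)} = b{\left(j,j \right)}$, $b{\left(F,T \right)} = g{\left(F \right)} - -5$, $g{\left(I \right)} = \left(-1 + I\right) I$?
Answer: $175$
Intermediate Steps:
$g{\left(I \right)} = I \left(-1 + I\right)$
$b{\left(F,T \right)} = 5 + F \left(-1 + F\right)$ ($b{\left(F,T \right)} = F \left(-1 + F\right) - -5 = F \left(-1 + F\right) + 5 = 5 + F \left(-1 + F\right)$)
$Q{\left(j,L \right)} = 5 + j \left(-1 + j\right)$
$Q{\left(2,3 \right)} \left(43 - 18\right) = \left(5 + 2 \left(-1 + 2\right)\right) \left(43 - 18\right) = \left(5 + 2 \cdot 1\right) 25 = \left(5 + 2\right) 25 = 7 \cdot 25 = 175$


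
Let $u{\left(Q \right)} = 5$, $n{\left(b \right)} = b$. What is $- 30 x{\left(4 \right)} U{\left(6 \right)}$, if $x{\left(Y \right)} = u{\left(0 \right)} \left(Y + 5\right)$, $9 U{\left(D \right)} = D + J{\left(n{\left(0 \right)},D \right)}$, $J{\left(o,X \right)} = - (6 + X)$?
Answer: $900$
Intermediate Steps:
$J{\left(o,X \right)} = -6 - X$
$U{\left(D \right)} = - \frac{2}{3}$ ($U{\left(D \right)} = \frac{D - \left(6 + D\right)}{9} = \frac{1}{9} \left(-6\right) = - \frac{2}{3}$)
$x{\left(Y \right)} = 25 + 5 Y$ ($x{\left(Y \right)} = 5 \left(Y + 5\right) = 5 \left(5 + Y\right) = 25 + 5 Y$)
$- 30 x{\left(4 \right)} U{\left(6 \right)} = - 30 \left(25 + 5 \cdot 4\right) \left(- \frac{2}{3}\right) = - 30 \left(25 + 20\right) \left(- \frac{2}{3}\right) = \left(-30\right) 45 \left(- \frac{2}{3}\right) = \left(-1350\right) \left(- \frac{2}{3}\right) = 900$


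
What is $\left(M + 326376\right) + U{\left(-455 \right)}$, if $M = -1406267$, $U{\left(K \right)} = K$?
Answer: $-1080346$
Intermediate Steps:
$\left(M + 326376\right) + U{\left(-455 \right)} = \left(-1406267 + 326376\right) - 455 = -1079891 - 455 = -1080346$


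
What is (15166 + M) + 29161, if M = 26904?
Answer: 71231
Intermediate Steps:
(15166 + M) + 29161 = (15166 + 26904) + 29161 = 42070 + 29161 = 71231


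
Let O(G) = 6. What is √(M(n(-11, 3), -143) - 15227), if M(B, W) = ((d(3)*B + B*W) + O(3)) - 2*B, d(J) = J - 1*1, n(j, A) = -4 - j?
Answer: I*√16222 ≈ 127.37*I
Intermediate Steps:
d(J) = -1 + J (d(J) = J - 1 = -1 + J)
M(B, W) = 6 + B*W (M(B, W) = (((-1 + 3)*B + B*W) + 6) - 2*B = ((2*B + B*W) + 6) - 2*B = (6 + 2*B + B*W) - 2*B = 6 + B*W)
√(M(n(-11, 3), -143) - 15227) = √((6 + (-4 - 1*(-11))*(-143)) - 15227) = √((6 + (-4 + 11)*(-143)) - 15227) = √((6 + 7*(-143)) - 15227) = √((6 - 1001) - 15227) = √(-995 - 15227) = √(-16222) = I*√16222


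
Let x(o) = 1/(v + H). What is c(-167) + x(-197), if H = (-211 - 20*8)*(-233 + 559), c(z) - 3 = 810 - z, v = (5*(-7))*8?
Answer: 118801479/121226 ≈ 980.00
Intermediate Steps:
v = -280 (v = -35*8 = -280)
c(z) = 813 - z (c(z) = 3 + (810 - z) = 813 - z)
H = -120946 (H = (-211 - 160)*326 = -371*326 = -120946)
x(o) = -1/121226 (x(o) = 1/(-280 - 120946) = 1/(-121226) = -1/121226)
c(-167) + x(-197) = (813 - 1*(-167)) - 1/121226 = (813 + 167) - 1/121226 = 980 - 1/121226 = 118801479/121226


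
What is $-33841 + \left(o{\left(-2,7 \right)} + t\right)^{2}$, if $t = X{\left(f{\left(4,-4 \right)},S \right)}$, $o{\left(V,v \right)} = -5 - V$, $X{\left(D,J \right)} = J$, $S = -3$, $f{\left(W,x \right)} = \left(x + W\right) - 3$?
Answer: $-33805$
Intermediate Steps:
$f{\left(W,x \right)} = -3 + W + x$ ($f{\left(W,x \right)} = \left(W + x\right) - 3 = -3 + W + x$)
$t = -3$
$-33841 + \left(o{\left(-2,7 \right)} + t\right)^{2} = -33841 + \left(\left(-5 - -2\right) - 3\right)^{2} = -33841 + \left(\left(-5 + 2\right) - 3\right)^{2} = -33841 + \left(-3 - 3\right)^{2} = -33841 + \left(-6\right)^{2} = -33841 + 36 = -33805$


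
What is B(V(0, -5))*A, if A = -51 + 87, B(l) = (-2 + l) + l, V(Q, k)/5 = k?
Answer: -1872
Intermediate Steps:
V(Q, k) = 5*k
B(l) = -2 + 2*l
A = 36
B(V(0, -5))*A = (-2 + 2*(5*(-5)))*36 = (-2 + 2*(-25))*36 = (-2 - 50)*36 = -52*36 = -1872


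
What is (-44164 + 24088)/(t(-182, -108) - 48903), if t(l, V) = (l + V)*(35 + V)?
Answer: 20076/27733 ≈ 0.72390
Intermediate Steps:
t(l, V) = (35 + V)*(V + l) (t(l, V) = (V + l)*(35 + V) = (35 + V)*(V + l))
(-44164 + 24088)/(t(-182, -108) - 48903) = (-44164 + 24088)/(((-108)**2 + 35*(-108) + 35*(-182) - 108*(-182)) - 48903) = -20076/((11664 - 3780 - 6370 + 19656) - 48903) = -20076/(21170 - 48903) = -20076/(-27733) = -20076*(-1/27733) = 20076/27733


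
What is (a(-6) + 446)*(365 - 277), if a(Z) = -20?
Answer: 37488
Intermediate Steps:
(a(-6) + 446)*(365 - 277) = (-20 + 446)*(365 - 277) = 426*88 = 37488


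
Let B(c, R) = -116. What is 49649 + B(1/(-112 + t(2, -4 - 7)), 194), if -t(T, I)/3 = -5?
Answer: 49533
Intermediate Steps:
t(T, I) = 15 (t(T, I) = -3*(-5) = 15)
49649 + B(1/(-112 + t(2, -4 - 7)), 194) = 49649 - 116 = 49533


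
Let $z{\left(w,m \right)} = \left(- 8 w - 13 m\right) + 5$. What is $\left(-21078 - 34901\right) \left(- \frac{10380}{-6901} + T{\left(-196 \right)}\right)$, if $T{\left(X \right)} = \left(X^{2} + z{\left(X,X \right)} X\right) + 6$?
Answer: $\frac{297186214146206}{6901} \approx 4.3064 \cdot 10^{10}$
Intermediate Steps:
$z{\left(w,m \right)} = 5 - 13 m - 8 w$ ($z{\left(w,m \right)} = \left(- 13 m - 8 w\right) + 5 = 5 - 13 m - 8 w$)
$T{\left(X \right)} = 6 + X^{2} + X \left(5 - 21 X\right)$ ($T{\left(X \right)} = \left(X^{2} + \left(5 - 13 X - 8 X\right) X\right) + 6 = \left(X^{2} + \left(5 - 21 X\right) X\right) + 6 = \left(X^{2} + X \left(5 - 21 X\right)\right) + 6 = 6 + X^{2} + X \left(5 - 21 X\right)$)
$\left(-21078 - 34901\right) \left(- \frac{10380}{-6901} + T{\left(-196 \right)}\right) = \left(-21078 - 34901\right) \left(- \frac{10380}{-6901} + \left(6 - 20 \left(-196\right)^{2} + 5 \left(-196\right)\right)\right) = - 55979 \left(\left(-10380\right) \left(- \frac{1}{6901}\right) - 769294\right) = - 55979 \left(\frac{10380}{6901} - 769294\right) = \left(-55979\right) \left(- \frac{5308887514}{6901}\right) = \frac{297186214146206}{6901}$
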